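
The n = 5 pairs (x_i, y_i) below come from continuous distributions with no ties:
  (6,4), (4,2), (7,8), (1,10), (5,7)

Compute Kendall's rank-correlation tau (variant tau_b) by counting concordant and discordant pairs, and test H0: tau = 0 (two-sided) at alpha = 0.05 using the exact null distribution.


Step 1: Enumerate the 10 unordered pairs (i,j) with i<j and classify each by sign(x_j-x_i) * sign(y_j-y_i).
  (1,2):dx=-2,dy=-2->C; (1,3):dx=+1,dy=+4->C; (1,4):dx=-5,dy=+6->D; (1,5):dx=-1,dy=+3->D
  (2,3):dx=+3,dy=+6->C; (2,4):dx=-3,dy=+8->D; (2,5):dx=+1,dy=+5->C; (3,4):dx=-6,dy=+2->D
  (3,5):dx=-2,dy=-1->C; (4,5):dx=+4,dy=-3->D
Step 2: C = 5, D = 5, total pairs = 10.
Step 3: tau = (C - D)/(n(n-1)/2) = (5 - 5)/10 = 0.000000.
Step 4: Exact two-sided p-value (enumerate n! = 120 permutations of y under H0): p = 1.000000.
Step 5: alpha = 0.05. fail to reject H0.

tau_b = 0.0000 (C=5, D=5), p = 1.000000, fail to reject H0.


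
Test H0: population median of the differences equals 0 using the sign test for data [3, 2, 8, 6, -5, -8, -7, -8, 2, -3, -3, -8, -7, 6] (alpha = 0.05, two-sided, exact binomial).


Step 1: Discard zero differences. Original n = 14; n_eff = number of nonzero differences = 14.
Nonzero differences (with sign): +3, +2, +8, +6, -5, -8, -7, -8, +2, -3, -3, -8, -7, +6
Step 2: Count signs: positive = 6, negative = 8.
Step 3: Under H0: P(positive) = 0.5, so the number of positives S ~ Bin(14, 0.5).
Step 4: Two-sided exact p-value = sum of Bin(14,0.5) probabilities at or below the observed probability = 0.790527.
Step 5: alpha = 0.05. fail to reject H0.

n_eff = 14, pos = 6, neg = 8, p = 0.790527, fail to reject H0.


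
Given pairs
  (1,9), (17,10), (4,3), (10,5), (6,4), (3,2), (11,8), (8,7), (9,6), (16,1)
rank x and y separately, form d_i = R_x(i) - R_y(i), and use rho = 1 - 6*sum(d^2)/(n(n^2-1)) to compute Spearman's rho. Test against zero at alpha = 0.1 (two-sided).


Step 1: Rank x and y separately (midranks; no ties here).
rank(x): 1->1, 17->10, 4->3, 10->7, 6->4, 3->2, 11->8, 8->5, 9->6, 16->9
rank(y): 9->9, 10->10, 3->3, 5->5, 4->4, 2->2, 8->8, 7->7, 6->6, 1->1
Step 2: d_i = R_x(i) - R_y(i); compute d_i^2.
  (1-9)^2=64, (10-10)^2=0, (3-3)^2=0, (7-5)^2=4, (4-4)^2=0, (2-2)^2=0, (8-8)^2=0, (5-7)^2=4, (6-6)^2=0, (9-1)^2=64
sum(d^2) = 136.
Step 3: rho = 1 - 6*136 / (10*(10^2 - 1)) = 1 - 816/990 = 0.175758.
Step 4: Under H0, t = rho * sqrt((n-2)/(1-rho^2)) = 0.5050 ~ t(8).
Step 5: Two-sided p-value from the t-distribution with 8 df = 0.627188.
Step 6: alpha = 0.1. fail to reject H0.

rho = 0.1758, p = 0.627188, fail to reject H0 at alpha = 0.1.


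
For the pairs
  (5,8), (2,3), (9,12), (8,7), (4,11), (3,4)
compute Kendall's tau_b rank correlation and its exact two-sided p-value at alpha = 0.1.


Step 1: Enumerate the 15 unordered pairs (i,j) with i<j and classify each by sign(x_j-x_i) * sign(y_j-y_i).
  (1,2):dx=-3,dy=-5->C; (1,3):dx=+4,dy=+4->C; (1,4):dx=+3,dy=-1->D; (1,5):dx=-1,dy=+3->D
  (1,6):dx=-2,dy=-4->C; (2,3):dx=+7,dy=+9->C; (2,4):dx=+6,dy=+4->C; (2,5):dx=+2,dy=+8->C
  (2,6):dx=+1,dy=+1->C; (3,4):dx=-1,dy=-5->C; (3,5):dx=-5,dy=-1->C; (3,6):dx=-6,dy=-8->C
  (4,5):dx=-4,dy=+4->D; (4,6):dx=-5,dy=-3->C; (5,6):dx=-1,dy=-7->C
Step 2: C = 12, D = 3, total pairs = 15.
Step 3: tau = (C - D)/(n(n-1)/2) = (12 - 3)/15 = 0.600000.
Step 4: Exact two-sided p-value (enumerate n! = 720 permutations of y under H0): p = 0.136111.
Step 5: alpha = 0.1. fail to reject H0.

tau_b = 0.6000 (C=12, D=3), p = 0.136111, fail to reject H0.


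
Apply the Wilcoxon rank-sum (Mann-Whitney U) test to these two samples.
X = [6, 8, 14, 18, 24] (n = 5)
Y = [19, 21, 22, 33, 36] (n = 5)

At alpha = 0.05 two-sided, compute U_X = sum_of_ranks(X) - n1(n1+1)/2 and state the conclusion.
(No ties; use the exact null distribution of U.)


Step 1: Combine and sort all 10 observations; assign midranks.
sorted (value, group): (6,X), (8,X), (14,X), (18,X), (19,Y), (21,Y), (22,Y), (24,X), (33,Y), (36,Y)
ranks: 6->1, 8->2, 14->3, 18->4, 19->5, 21->6, 22->7, 24->8, 33->9, 36->10
Step 2: Rank sum for X: R1 = 1 + 2 + 3 + 4 + 8 = 18.
Step 3: U_X = R1 - n1(n1+1)/2 = 18 - 5*6/2 = 18 - 15 = 3.
       U_Y = n1*n2 - U_X = 25 - 3 = 22.
Step 4: No ties, so the exact null distribution of U (based on enumerating the C(10,5) = 252 equally likely rank assignments) gives the two-sided p-value.
Step 5: p-value = 0.055556; compare to alpha = 0.05. fail to reject H0.

U_X = 3, p = 0.055556, fail to reject H0 at alpha = 0.05.


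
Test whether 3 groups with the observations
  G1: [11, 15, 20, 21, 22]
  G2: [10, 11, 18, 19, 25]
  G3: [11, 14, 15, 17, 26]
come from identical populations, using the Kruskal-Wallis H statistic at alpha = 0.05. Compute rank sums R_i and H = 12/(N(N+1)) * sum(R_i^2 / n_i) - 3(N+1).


Step 1: Combine all N = 15 observations and assign midranks.
sorted (value, group, rank): (10,G2,1), (11,G1,3), (11,G2,3), (11,G3,3), (14,G3,5), (15,G1,6.5), (15,G3,6.5), (17,G3,8), (18,G2,9), (19,G2,10), (20,G1,11), (21,G1,12), (22,G1,13), (25,G2,14), (26,G3,15)
Step 2: Sum ranks within each group.
R_1 = 45.5 (n_1 = 5)
R_2 = 37 (n_2 = 5)
R_3 = 37.5 (n_3 = 5)
Step 3: H = 12/(N(N+1)) * sum(R_i^2/n_i) - 3(N+1)
     = 12/(15*16) * (45.5^2/5 + 37^2/5 + 37.5^2/5) - 3*16
     = 0.050000 * 969.1 - 48
     = 0.455000.
Step 4: Ties present; correction factor C = 1 - 30/(15^3 - 15) = 0.991071. Corrected H = 0.455000 / 0.991071 = 0.459099.
Step 5: Under H0, H ~ chi^2(2); p-value = 0.794892.
Step 6: alpha = 0.05. fail to reject H0.

H = 0.4591, df = 2, p = 0.794892, fail to reject H0.


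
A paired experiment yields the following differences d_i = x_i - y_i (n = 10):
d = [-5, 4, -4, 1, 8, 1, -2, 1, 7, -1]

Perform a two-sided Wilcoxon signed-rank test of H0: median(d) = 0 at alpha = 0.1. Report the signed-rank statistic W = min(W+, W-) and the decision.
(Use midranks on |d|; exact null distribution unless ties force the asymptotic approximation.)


Step 1: Drop any zero differences (none here) and take |d_i|.
|d| = [5, 4, 4, 1, 8, 1, 2, 1, 7, 1]
Step 2: Midrank |d_i| (ties get averaged ranks).
ranks: |5|->8, |4|->6.5, |4|->6.5, |1|->2.5, |8|->10, |1|->2.5, |2|->5, |1|->2.5, |7|->9, |1|->2.5
Step 3: Attach original signs; sum ranks with positive sign and with negative sign.
W+ = 6.5 + 2.5 + 10 + 2.5 + 2.5 + 9 = 33
W- = 8 + 6.5 + 5 + 2.5 = 22
(Check: W+ + W- = 55 should equal n(n+1)/2 = 55.)
Step 4: Test statistic W = min(W+, W-) = 22.
Step 5: Ties in |d|, so use the tie-corrected normal approximation.
        E[W] = n(n+1)/4 = 10*11/4 = 27.5.
        Tie groups: |d|=1 (t=4), |d|=4 (t=2); sum(t^3 - t) = 66.
        Var[W] = n(n+1)(2n+1)/24 - sum(t^3-t)/48 = 2310/24 - 66/48 = 94.875.
        z = (W - E[W]) / sqrt(Var[W]) = (22 - 27.5) / 9.7404 = -0.5647.
        Two-sided p = 2*Phi(z) = 0.572305.
Step 6: alpha = 0.1. fail to reject H0.

W+ = 33, W- = 22, W = min = 22, p = 0.572305, fail to reject H0.


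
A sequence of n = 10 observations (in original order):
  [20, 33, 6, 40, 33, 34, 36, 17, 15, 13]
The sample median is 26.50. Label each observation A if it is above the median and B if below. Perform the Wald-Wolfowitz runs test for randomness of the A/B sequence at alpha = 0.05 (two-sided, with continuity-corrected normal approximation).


Step 1: Compute median = 26.50; label A = above, B = below.
Labels in order: BABAAAABBB  (n_A = 5, n_B = 5)
Step 2: Count runs R = 5.
Step 3: Under H0 (random ordering), E[R] = 2*n_A*n_B/(n_A+n_B) + 1 = 2*5*5/10 + 1 = 6.0000.
        Var[R] = 2*n_A*n_B*(2*n_A*n_B - n_A - n_B) / ((n_A+n_B)^2 * (n_A+n_B-1)) = 2000/900 = 2.2222.
        SD[R] = 1.4907.
Step 4: Continuity-corrected z = (R + 0.5 - E[R]) / SD[R] = (5 + 0.5 - 6.0000) / 1.4907 = -0.3354.
Step 5: Two-sided p-value via normal approximation = 2*(1 - Phi(|z|)) = 0.737316.
Step 6: alpha = 0.05. fail to reject H0.

R = 5, z = -0.3354, p = 0.737316, fail to reject H0.


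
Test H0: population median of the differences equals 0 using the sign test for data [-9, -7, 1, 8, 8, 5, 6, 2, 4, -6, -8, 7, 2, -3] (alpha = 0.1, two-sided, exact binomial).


Step 1: Discard zero differences. Original n = 14; n_eff = number of nonzero differences = 14.
Nonzero differences (with sign): -9, -7, +1, +8, +8, +5, +6, +2, +4, -6, -8, +7, +2, -3
Step 2: Count signs: positive = 9, negative = 5.
Step 3: Under H0: P(positive) = 0.5, so the number of positives S ~ Bin(14, 0.5).
Step 4: Two-sided exact p-value = sum of Bin(14,0.5) probabilities at or below the observed probability = 0.423950.
Step 5: alpha = 0.1. fail to reject H0.

n_eff = 14, pos = 9, neg = 5, p = 0.423950, fail to reject H0.


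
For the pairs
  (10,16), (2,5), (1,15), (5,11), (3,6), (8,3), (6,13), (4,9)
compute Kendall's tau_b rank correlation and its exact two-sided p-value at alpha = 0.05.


Step 1: Enumerate the 28 unordered pairs (i,j) with i<j and classify each by sign(x_j-x_i) * sign(y_j-y_i).
  (1,2):dx=-8,dy=-11->C; (1,3):dx=-9,dy=-1->C; (1,4):dx=-5,dy=-5->C; (1,5):dx=-7,dy=-10->C
  (1,6):dx=-2,dy=-13->C; (1,7):dx=-4,dy=-3->C; (1,8):dx=-6,dy=-7->C; (2,3):dx=-1,dy=+10->D
  (2,4):dx=+3,dy=+6->C; (2,5):dx=+1,dy=+1->C; (2,6):dx=+6,dy=-2->D; (2,7):dx=+4,dy=+8->C
  (2,8):dx=+2,dy=+4->C; (3,4):dx=+4,dy=-4->D; (3,5):dx=+2,dy=-9->D; (3,6):dx=+7,dy=-12->D
  (3,7):dx=+5,dy=-2->D; (3,8):dx=+3,dy=-6->D; (4,5):dx=-2,dy=-5->C; (4,6):dx=+3,dy=-8->D
  (4,7):dx=+1,dy=+2->C; (4,8):dx=-1,dy=-2->C; (5,6):dx=+5,dy=-3->D; (5,7):dx=+3,dy=+7->C
  (5,8):dx=+1,dy=+3->C; (6,7):dx=-2,dy=+10->D; (6,8):dx=-4,dy=+6->D; (7,8):dx=-2,dy=-4->C
Step 2: C = 17, D = 11, total pairs = 28.
Step 3: tau = (C - D)/(n(n-1)/2) = (17 - 11)/28 = 0.214286.
Step 4: Exact two-sided p-value (enumerate n! = 40320 permutations of y under H0): p = 0.548413.
Step 5: alpha = 0.05. fail to reject H0.

tau_b = 0.2143 (C=17, D=11), p = 0.548413, fail to reject H0.


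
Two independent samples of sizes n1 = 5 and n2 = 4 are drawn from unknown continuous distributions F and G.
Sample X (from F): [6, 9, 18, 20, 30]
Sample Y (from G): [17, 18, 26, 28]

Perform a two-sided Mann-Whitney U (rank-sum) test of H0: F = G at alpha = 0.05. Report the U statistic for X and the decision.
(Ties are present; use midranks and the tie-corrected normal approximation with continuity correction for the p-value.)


Step 1: Combine and sort all 9 observations; assign midranks.
sorted (value, group): (6,X), (9,X), (17,Y), (18,X), (18,Y), (20,X), (26,Y), (28,Y), (30,X)
ranks: 6->1, 9->2, 17->3, 18->4.5, 18->4.5, 20->6, 26->7, 28->8, 30->9
Step 2: Rank sum for X: R1 = 1 + 2 + 4.5 + 6 + 9 = 22.5.
Step 3: U_X = R1 - n1(n1+1)/2 = 22.5 - 5*6/2 = 22.5 - 15 = 7.5.
       U_Y = n1*n2 - U_X = 20 - 7.5 = 12.5.
Step 4: Ties are present, so use the tie-corrected normal approximation (with continuity correction) for the p-value.
Step 5: p-value = 0.622753; compare to alpha = 0.05. fail to reject H0.

U_X = 7.5, p = 0.622753, fail to reject H0 at alpha = 0.05.


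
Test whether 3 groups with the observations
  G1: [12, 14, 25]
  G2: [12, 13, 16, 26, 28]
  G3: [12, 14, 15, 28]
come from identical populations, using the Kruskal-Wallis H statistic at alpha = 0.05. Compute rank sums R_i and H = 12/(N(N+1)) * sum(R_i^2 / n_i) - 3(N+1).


Step 1: Combine all N = 12 observations and assign midranks.
sorted (value, group, rank): (12,G1,2), (12,G2,2), (12,G3,2), (13,G2,4), (14,G1,5.5), (14,G3,5.5), (15,G3,7), (16,G2,8), (25,G1,9), (26,G2,10), (28,G2,11.5), (28,G3,11.5)
Step 2: Sum ranks within each group.
R_1 = 16.5 (n_1 = 3)
R_2 = 35.5 (n_2 = 5)
R_3 = 26 (n_3 = 4)
Step 3: H = 12/(N(N+1)) * sum(R_i^2/n_i) - 3(N+1)
     = 12/(12*13) * (16.5^2/3 + 35.5^2/5 + 26^2/4) - 3*13
     = 0.076923 * 511.8 - 39
     = 0.369231.
Step 4: Ties present; correction factor C = 1 - 36/(12^3 - 12) = 0.979021. Corrected H = 0.369231 / 0.979021 = 0.377143.
Step 5: Under H0, H ~ chi^2(2); p-value = 0.828141.
Step 6: alpha = 0.05. fail to reject H0.

H = 0.3771, df = 2, p = 0.828141, fail to reject H0.


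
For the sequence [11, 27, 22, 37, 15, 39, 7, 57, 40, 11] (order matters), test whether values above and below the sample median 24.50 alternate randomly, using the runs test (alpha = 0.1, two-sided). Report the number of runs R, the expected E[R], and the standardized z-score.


Step 1: Compute median = 24.50; label A = above, B = below.
Labels in order: BABABABAAB  (n_A = 5, n_B = 5)
Step 2: Count runs R = 9.
Step 3: Under H0 (random ordering), E[R] = 2*n_A*n_B/(n_A+n_B) + 1 = 2*5*5/10 + 1 = 6.0000.
        Var[R] = 2*n_A*n_B*(2*n_A*n_B - n_A - n_B) / ((n_A+n_B)^2 * (n_A+n_B-1)) = 2000/900 = 2.2222.
        SD[R] = 1.4907.
Step 4: Continuity-corrected z = (R - 0.5 - E[R]) / SD[R] = (9 - 0.5 - 6.0000) / 1.4907 = 1.6771.
Step 5: Two-sided p-value via normal approximation = 2*(1 - Phi(|z|)) = 0.093533.
Step 6: alpha = 0.1. reject H0.

R = 9, z = 1.6771, p = 0.093533, reject H0.


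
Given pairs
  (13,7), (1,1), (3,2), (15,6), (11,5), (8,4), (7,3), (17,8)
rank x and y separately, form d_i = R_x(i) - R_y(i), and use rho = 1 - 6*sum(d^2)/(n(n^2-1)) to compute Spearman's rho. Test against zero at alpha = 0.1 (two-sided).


Step 1: Rank x and y separately (midranks; no ties here).
rank(x): 13->6, 1->1, 3->2, 15->7, 11->5, 8->4, 7->3, 17->8
rank(y): 7->7, 1->1, 2->2, 6->6, 5->5, 4->4, 3->3, 8->8
Step 2: d_i = R_x(i) - R_y(i); compute d_i^2.
  (6-7)^2=1, (1-1)^2=0, (2-2)^2=0, (7-6)^2=1, (5-5)^2=0, (4-4)^2=0, (3-3)^2=0, (8-8)^2=0
sum(d^2) = 2.
Step 3: rho = 1 - 6*2 / (8*(8^2 - 1)) = 1 - 12/504 = 0.976190.
Step 4: Under H0, t = rho * sqrt((n-2)/(1-rho^2)) = 11.0235 ~ t(6).
Step 5: Two-sided p-value from the t-distribution with 6 df = 0.000033.
Step 6: alpha = 0.1. reject H0.

rho = 0.9762, p = 0.000033, reject H0 at alpha = 0.1.


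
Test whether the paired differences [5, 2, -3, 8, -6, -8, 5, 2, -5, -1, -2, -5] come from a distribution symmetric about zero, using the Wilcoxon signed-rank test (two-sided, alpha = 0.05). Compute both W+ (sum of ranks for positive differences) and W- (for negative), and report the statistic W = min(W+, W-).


Step 1: Drop any zero differences (none here) and take |d_i|.
|d| = [5, 2, 3, 8, 6, 8, 5, 2, 5, 1, 2, 5]
Step 2: Midrank |d_i| (ties get averaged ranks).
ranks: |5|->7.5, |2|->3, |3|->5, |8|->11.5, |6|->10, |8|->11.5, |5|->7.5, |2|->3, |5|->7.5, |1|->1, |2|->3, |5|->7.5
Step 3: Attach original signs; sum ranks with positive sign and with negative sign.
W+ = 7.5 + 3 + 11.5 + 7.5 + 3 = 32.5
W- = 5 + 10 + 11.5 + 7.5 + 1 + 3 + 7.5 = 45.5
(Check: W+ + W- = 78 should equal n(n+1)/2 = 78.)
Step 4: Test statistic W = min(W+, W-) = 32.5.
Step 5: Ties in |d|, so use the tie-corrected normal approximation.
        E[W] = n(n+1)/4 = 12*13/4 = 39.
        Tie groups: |d|=2 (t=3), |d|=5 (t=4), |d|=8 (t=2); sum(t^3 - t) = 90.
        Var[W] = n(n+1)(2n+1)/24 - sum(t^3-t)/48 = 3900/24 - 90/48 = 160.625.
        z = (W - E[W]) / sqrt(Var[W]) = (32.5 - 39) / 12.6738 = -0.5129.
        Two-sided p = 2*Phi(z) = 0.608043.
Step 6: alpha = 0.05. fail to reject H0.

W+ = 32.5, W- = 45.5, W = min = 32.5, p = 0.608043, fail to reject H0.


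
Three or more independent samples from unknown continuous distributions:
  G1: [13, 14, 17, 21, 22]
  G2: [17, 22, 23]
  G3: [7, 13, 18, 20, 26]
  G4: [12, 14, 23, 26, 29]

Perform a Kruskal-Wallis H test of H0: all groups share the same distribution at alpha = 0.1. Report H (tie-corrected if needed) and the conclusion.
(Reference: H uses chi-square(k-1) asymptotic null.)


Step 1: Combine all N = 18 observations and assign midranks.
sorted (value, group, rank): (7,G3,1), (12,G4,2), (13,G1,3.5), (13,G3,3.5), (14,G1,5.5), (14,G4,5.5), (17,G1,7.5), (17,G2,7.5), (18,G3,9), (20,G3,10), (21,G1,11), (22,G1,12.5), (22,G2,12.5), (23,G2,14.5), (23,G4,14.5), (26,G3,16.5), (26,G4,16.5), (29,G4,18)
Step 2: Sum ranks within each group.
R_1 = 40 (n_1 = 5)
R_2 = 34.5 (n_2 = 3)
R_3 = 40 (n_3 = 5)
R_4 = 56.5 (n_4 = 5)
Step 3: H = 12/(N(N+1)) * sum(R_i^2/n_i) - 3(N+1)
     = 12/(18*19) * (40^2/5 + 34.5^2/3 + 40^2/5 + 56.5^2/5) - 3*19
     = 0.035088 * 1675.2 - 57
     = 1.778947.
Step 4: Ties present; correction factor C = 1 - 36/(18^3 - 18) = 0.993808. Corrected H = 1.778947 / 0.993808 = 1.790031.
Step 5: Under H0, H ~ chi^2(3); p-value = 0.617107.
Step 6: alpha = 0.1. fail to reject H0.

H = 1.7900, df = 3, p = 0.617107, fail to reject H0.


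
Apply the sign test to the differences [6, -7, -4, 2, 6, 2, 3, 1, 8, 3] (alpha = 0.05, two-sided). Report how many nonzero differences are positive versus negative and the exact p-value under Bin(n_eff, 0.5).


Step 1: Discard zero differences. Original n = 10; n_eff = number of nonzero differences = 10.
Nonzero differences (with sign): +6, -7, -4, +2, +6, +2, +3, +1, +8, +3
Step 2: Count signs: positive = 8, negative = 2.
Step 3: Under H0: P(positive) = 0.5, so the number of positives S ~ Bin(10, 0.5).
Step 4: Two-sided exact p-value = sum of Bin(10,0.5) probabilities at or below the observed probability = 0.109375.
Step 5: alpha = 0.05. fail to reject H0.

n_eff = 10, pos = 8, neg = 2, p = 0.109375, fail to reject H0.


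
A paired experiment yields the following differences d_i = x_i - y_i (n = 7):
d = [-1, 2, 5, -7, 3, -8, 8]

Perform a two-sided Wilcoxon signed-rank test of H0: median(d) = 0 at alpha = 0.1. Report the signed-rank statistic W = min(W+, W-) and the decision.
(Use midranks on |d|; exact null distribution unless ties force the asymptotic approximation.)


Step 1: Drop any zero differences (none here) and take |d_i|.
|d| = [1, 2, 5, 7, 3, 8, 8]
Step 2: Midrank |d_i| (ties get averaged ranks).
ranks: |1|->1, |2|->2, |5|->4, |7|->5, |3|->3, |8|->6.5, |8|->6.5
Step 3: Attach original signs; sum ranks with positive sign and with negative sign.
W+ = 2 + 4 + 3 + 6.5 = 15.5
W- = 1 + 5 + 6.5 = 12.5
(Check: W+ + W- = 28 should equal n(n+1)/2 = 28.)
Step 4: Test statistic W = min(W+, W-) = 12.5.
Step 5: Ties in |d|, so use the tie-corrected normal approximation.
        E[W] = n(n+1)/4 = 7*8/4 = 14.
        Tie groups: |d|=8 (t=2); sum(t^3 - t) = 6.
        Var[W] = n(n+1)(2n+1)/24 - sum(t^3-t)/48 = 840/24 - 6/48 = 34.875.
        z = (W - E[W]) / sqrt(Var[W]) = (12.5 - 14) / 5.9055 = -0.2540.
        Two-sided p = 2*Phi(z) = 0.799495.
Step 6: alpha = 0.1. fail to reject H0.

W+ = 15.5, W- = 12.5, W = min = 12.5, p = 0.799495, fail to reject H0.


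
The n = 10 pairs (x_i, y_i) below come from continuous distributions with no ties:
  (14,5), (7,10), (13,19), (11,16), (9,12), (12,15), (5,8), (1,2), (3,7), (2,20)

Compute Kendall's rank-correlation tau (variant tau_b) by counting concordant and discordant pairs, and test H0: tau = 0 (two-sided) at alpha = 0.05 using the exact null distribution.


Step 1: Enumerate the 45 unordered pairs (i,j) with i<j and classify each by sign(x_j-x_i) * sign(y_j-y_i).
  (1,2):dx=-7,dy=+5->D; (1,3):dx=-1,dy=+14->D; (1,4):dx=-3,dy=+11->D; (1,5):dx=-5,dy=+7->D
  (1,6):dx=-2,dy=+10->D; (1,7):dx=-9,dy=+3->D; (1,8):dx=-13,dy=-3->C; (1,9):dx=-11,dy=+2->D
  (1,10):dx=-12,dy=+15->D; (2,3):dx=+6,dy=+9->C; (2,4):dx=+4,dy=+6->C; (2,5):dx=+2,dy=+2->C
  (2,6):dx=+5,dy=+5->C; (2,7):dx=-2,dy=-2->C; (2,8):dx=-6,dy=-8->C; (2,9):dx=-4,dy=-3->C
  (2,10):dx=-5,dy=+10->D; (3,4):dx=-2,dy=-3->C; (3,5):dx=-4,dy=-7->C; (3,6):dx=-1,dy=-4->C
  (3,7):dx=-8,dy=-11->C; (3,8):dx=-12,dy=-17->C; (3,9):dx=-10,dy=-12->C; (3,10):dx=-11,dy=+1->D
  (4,5):dx=-2,dy=-4->C; (4,6):dx=+1,dy=-1->D; (4,7):dx=-6,dy=-8->C; (4,8):dx=-10,dy=-14->C
  (4,9):dx=-8,dy=-9->C; (4,10):dx=-9,dy=+4->D; (5,6):dx=+3,dy=+3->C; (5,7):dx=-4,dy=-4->C
  (5,8):dx=-8,dy=-10->C; (5,9):dx=-6,dy=-5->C; (5,10):dx=-7,dy=+8->D; (6,7):dx=-7,dy=-7->C
  (6,8):dx=-11,dy=-13->C; (6,9):dx=-9,dy=-8->C; (6,10):dx=-10,dy=+5->D; (7,8):dx=-4,dy=-6->C
  (7,9):dx=-2,dy=-1->C; (7,10):dx=-3,dy=+12->D; (8,9):dx=+2,dy=+5->C; (8,10):dx=+1,dy=+18->C
  (9,10):dx=-1,dy=+13->D
Step 2: C = 29, D = 16, total pairs = 45.
Step 3: tau = (C - D)/(n(n-1)/2) = (29 - 16)/45 = 0.288889.
Step 4: Exact two-sided p-value (enumerate n! = 3628800 permutations of y under H0): p = 0.291248.
Step 5: alpha = 0.05. fail to reject H0.

tau_b = 0.2889 (C=29, D=16), p = 0.291248, fail to reject H0.


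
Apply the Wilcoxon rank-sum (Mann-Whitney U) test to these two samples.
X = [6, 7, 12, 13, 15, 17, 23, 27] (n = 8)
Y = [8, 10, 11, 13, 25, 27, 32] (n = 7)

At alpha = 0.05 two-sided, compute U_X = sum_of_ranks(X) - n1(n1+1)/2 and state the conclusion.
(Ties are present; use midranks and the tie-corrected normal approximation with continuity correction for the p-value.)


Step 1: Combine and sort all 15 observations; assign midranks.
sorted (value, group): (6,X), (7,X), (8,Y), (10,Y), (11,Y), (12,X), (13,X), (13,Y), (15,X), (17,X), (23,X), (25,Y), (27,X), (27,Y), (32,Y)
ranks: 6->1, 7->2, 8->3, 10->4, 11->5, 12->6, 13->7.5, 13->7.5, 15->9, 17->10, 23->11, 25->12, 27->13.5, 27->13.5, 32->15
Step 2: Rank sum for X: R1 = 1 + 2 + 6 + 7.5 + 9 + 10 + 11 + 13.5 = 60.
Step 3: U_X = R1 - n1(n1+1)/2 = 60 - 8*9/2 = 60 - 36 = 24.
       U_Y = n1*n2 - U_X = 56 - 24 = 32.
Step 4: Ties are present, so use the tie-corrected normal approximation (with continuity correction) for the p-value.
Step 5: p-value = 0.684910; compare to alpha = 0.05. fail to reject H0.

U_X = 24, p = 0.684910, fail to reject H0 at alpha = 0.05.


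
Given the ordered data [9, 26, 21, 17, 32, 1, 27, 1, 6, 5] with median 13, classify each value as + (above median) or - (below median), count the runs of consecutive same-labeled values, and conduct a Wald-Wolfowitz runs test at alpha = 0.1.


Step 1: Compute median = 13; label A = above, B = below.
Labels in order: BAAAABABBB  (n_A = 5, n_B = 5)
Step 2: Count runs R = 5.
Step 3: Under H0 (random ordering), E[R] = 2*n_A*n_B/(n_A+n_B) + 1 = 2*5*5/10 + 1 = 6.0000.
        Var[R] = 2*n_A*n_B*(2*n_A*n_B - n_A - n_B) / ((n_A+n_B)^2 * (n_A+n_B-1)) = 2000/900 = 2.2222.
        SD[R] = 1.4907.
Step 4: Continuity-corrected z = (R + 0.5 - E[R]) / SD[R] = (5 + 0.5 - 6.0000) / 1.4907 = -0.3354.
Step 5: Two-sided p-value via normal approximation = 2*(1 - Phi(|z|)) = 0.737316.
Step 6: alpha = 0.1. fail to reject H0.

R = 5, z = -0.3354, p = 0.737316, fail to reject H0.


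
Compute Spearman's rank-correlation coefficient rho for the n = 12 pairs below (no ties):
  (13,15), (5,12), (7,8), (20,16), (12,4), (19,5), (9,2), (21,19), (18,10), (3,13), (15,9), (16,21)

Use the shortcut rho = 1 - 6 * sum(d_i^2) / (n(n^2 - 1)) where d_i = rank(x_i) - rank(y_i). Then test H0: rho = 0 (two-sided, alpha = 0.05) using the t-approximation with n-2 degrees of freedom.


Step 1: Rank x and y separately (midranks; no ties here).
rank(x): 13->6, 5->2, 7->3, 20->11, 12->5, 19->10, 9->4, 21->12, 18->9, 3->1, 15->7, 16->8
rank(y): 15->9, 12->7, 8->4, 16->10, 4->2, 5->3, 2->1, 19->11, 10->6, 13->8, 9->5, 21->12
Step 2: d_i = R_x(i) - R_y(i); compute d_i^2.
  (6-9)^2=9, (2-7)^2=25, (3-4)^2=1, (11-10)^2=1, (5-2)^2=9, (10-3)^2=49, (4-1)^2=9, (12-11)^2=1, (9-6)^2=9, (1-8)^2=49, (7-5)^2=4, (8-12)^2=16
sum(d^2) = 182.
Step 3: rho = 1 - 6*182 / (12*(12^2 - 1)) = 1 - 1092/1716 = 0.363636.
Step 4: Under H0, t = rho * sqrt((n-2)/(1-rho^2)) = 1.2344 ~ t(10).
Step 5: Two-sided p-value from the t-distribution with 10 df = 0.245265.
Step 6: alpha = 0.05. fail to reject H0.

rho = 0.3636, p = 0.245265, fail to reject H0 at alpha = 0.05.


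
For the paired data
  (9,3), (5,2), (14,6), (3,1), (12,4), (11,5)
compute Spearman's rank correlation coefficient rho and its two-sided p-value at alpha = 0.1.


Step 1: Rank x and y separately (midranks; no ties here).
rank(x): 9->3, 5->2, 14->6, 3->1, 12->5, 11->4
rank(y): 3->3, 2->2, 6->6, 1->1, 4->4, 5->5
Step 2: d_i = R_x(i) - R_y(i); compute d_i^2.
  (3-3)^2=0, (2-2)^2=0, (6-6)^2=0, (1-1)^2=0, (5-4)^2=1, (4-5)^2=1
sum(d^2) = 2.
Step 3: rho = 1 - 6*2 / (6*(6^2 - 1)) = 1 - 12/210 = 0.942857.
Step 4: Under H0, t = rho * sqrt((n-2)/(1-rho^2)) = 5.6595 ~ t(4).
Step 5: Two-sided p-value from the t-distribution with 4 df = 0.004805.
Step 6: alpha = 0.1. reject H0.

rho = 0.9429, p = 0.004805, reject H0 at alpha = 0.1.


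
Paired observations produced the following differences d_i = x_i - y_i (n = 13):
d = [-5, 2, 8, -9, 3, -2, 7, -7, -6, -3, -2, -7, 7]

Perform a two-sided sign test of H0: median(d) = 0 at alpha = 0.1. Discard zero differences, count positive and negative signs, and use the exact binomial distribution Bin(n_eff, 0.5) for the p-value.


Step 1: Discard zero differences. Original n = 13; n_eff = number of nonzero differences = 13.
Nonzero differences (with sign): -5, +2, +8, -9, +3, -2, +7, -7, -6, -3, -2, -7, +7
Step 2: Count signs: positive = 5, negative = 8.
Step 3: Under H0: P(positive) = 0.5, so the number of positives S ~ Bin(13, 0.5).
Step 4: Two-sided exact p-value = sum of Bin(13,0.5) probabilities at or below the observed probability = 0.581055.
Step 5: alpha = 0.1. fail to reject H0.

n_eff = 13, pos = 5, neg = 8, p = 0.581055, fail to reject H0.


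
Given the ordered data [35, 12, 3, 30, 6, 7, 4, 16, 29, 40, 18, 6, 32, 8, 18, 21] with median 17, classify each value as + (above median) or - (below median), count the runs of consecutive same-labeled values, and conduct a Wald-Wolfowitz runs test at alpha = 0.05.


Step 1: Compute median = 17; label A = above, B = below.
Labels in order: ABBABBBBAAABABAA  (n_A = 8, n_B = 8)
Step 2: Count runs R = 9.
Step 3: Under H0 (random ordering), E[R] = 2*n_A*n_B/(n_A+n_B) + 1 = 2*8*8/16 + 1 = 9.0000.
        Var[R] = 2*n_A*n_B*(2*n_A*n_B - n_A - n_B) / ((n_A+n_B)^2 * (n_A+n_B-1)) = 14336/3840 = 3.7333.
        SD[R] = 1.9322.
Step 4: R = E[R], so z = 0 with no continuity correction.
Step 5: Two-sided p-value via normal approximation = 2*(1 - Phi(|z|)) = 1.000000.
Step 6: alpha = 0.05. fail to reject H0.

R = 9, z = 0.0000, p = 1.000000, fail to reject H0.


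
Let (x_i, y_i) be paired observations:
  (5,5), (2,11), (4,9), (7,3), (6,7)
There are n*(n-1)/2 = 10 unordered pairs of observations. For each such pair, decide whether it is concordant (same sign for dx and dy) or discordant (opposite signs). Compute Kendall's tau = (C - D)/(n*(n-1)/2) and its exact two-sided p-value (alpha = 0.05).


Step 1: Enumerate the 10 unordered pairs (i,j) with i<j and classify each by sign(x_j-x_i) * sign(y_j-y_i).
  (1,2):dx=-3,dy=+6->D; (1,3):dx=-1,dy=+4->D; (1,4):dx=+2,dy=-2->D; (1,5):dx=+1,dy=+2->C
  (2,3):dx=+2,dy=-2->D; (2,4):dx=+5,dy=-8->D; (2,5):dx=+4,dy=-4->D; (3,4):dx=+3,dy=-6->D
  (3,5):dx=+2,dy=-2->D; (4,5):dx=-1,dy=+4->D
Step 2: C = 1, D = 9, total pairs = 10.
Step 3: tau = (C - D)/(n(n-1)/2) = (1 - 9)/10 = -0.800000.
Step 4: Exact two-sided p-value (enumerate n! = 120 permutations of y under H0): p = 0.083333.
Step 5: alpha = 0.05. fail to reject H0.

tau_b = -0.8000 (C=1, D=9), p = 0.083333, fail to reject H0.


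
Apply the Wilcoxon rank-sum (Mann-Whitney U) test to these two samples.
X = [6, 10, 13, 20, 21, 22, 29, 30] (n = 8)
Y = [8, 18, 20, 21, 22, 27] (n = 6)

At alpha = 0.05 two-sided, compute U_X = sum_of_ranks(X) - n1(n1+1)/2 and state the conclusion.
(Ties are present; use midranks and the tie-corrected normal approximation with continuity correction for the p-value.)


Step 1: Combine and sort all 14 observations; assign midranks.
sorted (value, group): (6,X), (8,Y), (10,X), (13,X), (18,Y), (20,X), (20,Y), (21,X), (21,Y), (22,X), (22,Y), (27,Y), (29,X), (30,X)
ranks: 6->1, 8->2, 10->3, 13->4, 18->5, 20->6.5, 20->6.5, 21->8.5, 21->8.5, 22->10.5, 22->10.5, 27->12, 29->13, 30->14
Step 2: Rank sum for X: R1 = 1 + 3 + 4 + 6.5 + 8.5 + 10.5 + 13 + 14 = 60.5.
Step 3: U_X = R1 - n1(n1+1)/2 = 60.5 - 8*9/2 = 60.5 - 36 = 24.5.
       U_Y = n1*n2 - U_X = 48 - 24.5 = 23.5.
Step 4: Ties are present, so use the tie-corrected normal approximation (with continuity correction) for the p-value.
Step 5: p-value = 1.000000; compare to alpha = 0.05. fail to reject H0.

U_X = 24.5, p = 1.000000, fail to reject H0 at alpha = 0.05.


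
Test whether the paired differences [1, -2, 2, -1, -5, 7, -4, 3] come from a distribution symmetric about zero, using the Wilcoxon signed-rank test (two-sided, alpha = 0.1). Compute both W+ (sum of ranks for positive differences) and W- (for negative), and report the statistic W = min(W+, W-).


Step 1: Drop any zero differences (none here) and take |d_i|.
|d| = [1, 2, 2, 1, 5, 7, 4, 3]
Step 2: Midrank |d_i| (ties get averaged ranks).
ranks: |1|->1.5, |2|->3.5, |2|->3.5, |1|->1.5, |5|->7, |7|->8, |4|->6, |3|->5
Step 3: Attach original signs; sum ranks with positive sign and with negative sign.
W+ = 1.5 + 3.5 + 8 + 5 = 18
W- = 3.5 + 1.5 + 7 + 6 = 18
(Check: W+ + W- = 36 should equal n(n+1)/2 = 36.)
Step 4: Test statistic W = min(W+, W-) = 18.
Step 5: Ties in |d|, so use the tie-corrected normal approximation.
        E[W] = n(n+1)/4 = 8*9/4 = 18.
        Tie groups: |d|=1 (t=2), |d|=2 (t=2); sum(t^3 - t) = 12.
        Var[W] = n(n+1)(2n+1)/24 - sum(t^3-t)/48 = 1224/24 - 12/48 = 50.75.
        z = (W - E[W]) / sqrt(Var[W]) = (18 - 18) / 7.1239 = 0.0000.
        Two-sided p = 2*Phi(z) = 1.000000.
Step 6: alpha = 0.1. fail to reject H0.

W+ = 18, W- = 18, W = min = 18, p = 1.000000, fail to reject H0.


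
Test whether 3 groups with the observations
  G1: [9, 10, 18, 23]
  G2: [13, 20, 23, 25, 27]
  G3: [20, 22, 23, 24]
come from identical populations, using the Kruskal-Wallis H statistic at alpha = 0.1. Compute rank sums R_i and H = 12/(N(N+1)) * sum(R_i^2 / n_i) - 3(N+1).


Step 1: Combine all N = 13 observations and assign midranks.
sorted (value, group, rank): (9,G1,1), (10,G1,2), (13,G2,3), (18,G1,4), (20,G2,5.5), (20,G3,5.5), (22,G3,7), (23,G1,9), (23,G2,9), (23,G3,9), (24,G3,11), (25,G2,12), (27,G2,13)
Step 2: Sum ranks within each group.
R_1 = 16 (n_1 = 4)
R_2 = 42.5 (n_2 = 5)
R_3 = 32.5 (n_3 = 4)
Step 3: H = 12/(N(N+1)) * sum(R_i^2/n_i) - 3(N+1)
     = 12/(13*14) * (16^2/4 + 42.5^2/5 + 32.5^2/4) - 3*14
     = 0.065934 * 689.312 - 42
     = 3.449176.
Step 4: Ties present; correction factor C = 1 - 30/(13^3 - 13) = 0.986264. Corrected H = 3.449176 / 0.986264 = 3.497214.
Step 5: Under H0, H ~ chi^2(2); p-value = 0.174016.
Step 6: alpha = 0.1. fail to reject H0.

H = 3.4972, df = 2, p = 0.174016, fail to reject H0.


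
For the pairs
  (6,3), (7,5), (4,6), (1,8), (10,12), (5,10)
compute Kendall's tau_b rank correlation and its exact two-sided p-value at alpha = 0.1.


Step 1: Enumerate the 15 unordered pairs (i,j) with i<j and classify each by sign(x_j-x_i) * sign(y_j-y_i).
  (1,2):dx=+1,dy=+2->C; (1,3):dx=-2,dy=+3->D; (1,4):dx=-5,dy=+5->D; (1,5):dx=+4,dy=+9->C
  (1,6):dx=-1,dy=+7->D; (2,3):dx=-3,dy=+1->D; (2,4):dx=-6,dy=+3->D; (2,5):dx=+3,dy=+7->C
  (2,6):dx=-2,dy=+5->D; (3,4):dx=-3,dy=+2->D; (3,5):dx=+6,dy=+6->C; (3,6):dx=+1,dy=+4->C
  (4,5):dx=+9,dy=+4->C; (4,6):dx=+4,dy=+2->C; (5,6):dx=-5,dy=-2->C
Step 2: C = 8, D = 7, total pairs = 15.
Step 3: tau = (C - D)/(n(n-1)/2) = (8 - 7)/15 = 0.066667.
Step 4: Exact two-sided p-value (enumerate n! = 720 permutations of y under H0): p = 1.000000.
Step 5: alpha = 0.1. fail to reject H0.

tau_b = 0.0667 (C=8, D=7), p = 1.000000, fail to reject H0.


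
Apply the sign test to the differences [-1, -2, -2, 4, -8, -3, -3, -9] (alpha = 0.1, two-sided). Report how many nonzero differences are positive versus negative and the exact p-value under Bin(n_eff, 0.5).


Step 1: Discard zero differences. Original n = 8; n_eff = number of nonzero differences = 8.
Nonzero differences (with sign): -1, -2, -2, +4, -8, -3, -3, -9
Step 2: Count signs: positive = 1, negative = 7.
Step 3: Under H0: P(positive) = 0.5, so the number of positives S ~ Bin(8, 0.5).
Step 4: Two-sided exact p-value = sum of Bin(8,0.5) probabilities at or below the observed probability = 0.070312.
Step 5: alpha = 0.1. reject H0.

n_eff = 8, pos = 1, neg = 7, p = 0.070312, reject H0.


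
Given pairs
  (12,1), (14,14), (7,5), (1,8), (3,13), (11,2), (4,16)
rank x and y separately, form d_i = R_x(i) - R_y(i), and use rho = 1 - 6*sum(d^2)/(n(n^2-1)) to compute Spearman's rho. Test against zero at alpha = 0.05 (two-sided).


Step 1: Rank x and y separately (midranks; no ties here).
rank(x): 12->6, 14->7, 7->4, 1->1, 3->2, 11->5, 4->3
rank(y): 1->1, 14->6, 5->3, 8->4, 13->5, 2->2, 16->7
Step 2: d_i = R_x(i) - R_y(i); compute d_i^2.
  (6-1)^2=25, (7-6)^2=1, (4-3)^2=1, (1-4)^2=9, (2-5)^2=9, (5-2)^2=9, (3-7)^2=16
sum(d^2) = 70.
Step 3: rho = 1 - 6*70 / (7*(7^2 - 1)) = 1 - 420/336 = -0.250000.
Step 4: Under H0, t = rho * sqrt((n-2)/(1-rho^2)) = -0.5774 ~ t(5).
Step 5: Two-sided p-value from the t-distribution with 5 df = 0.588724.
Step 6: alpha = 0.05. fail to reject H0.

rho = -0.2500, p = 0.588724, fail to reject H0 at alpha = 0.05.


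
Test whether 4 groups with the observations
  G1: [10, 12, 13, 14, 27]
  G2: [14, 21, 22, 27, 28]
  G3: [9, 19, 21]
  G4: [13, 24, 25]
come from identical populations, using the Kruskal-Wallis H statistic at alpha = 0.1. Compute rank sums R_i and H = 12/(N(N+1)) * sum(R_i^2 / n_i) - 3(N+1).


Step 1: Combine all N = 16 observations and assign midranks.
sorted (value, group, rank): (9,G3,1), (10,G1,2), (12,G1,3), (13,G1,4.5), (13,G4,4.5), (14,G1,6.5), (14,G2,6.5), (19,G3,8), (21,G2,9.5), (21,G3,9.5), (22,G2,11), (24,G4,12), (25,G4,13), (27,G1,14.5), (27,G2,14.5), (28,G2,16)
Step 2: Sum ranks within each group.
R_1 = 30.5 (n_1 = 5)
R_2 = 57.5 (n_2 = 5)
R_3 = 18.5 (n_3 = 3)
R_4 = 29.5 (n_4 = 3)
Step 3: H = 12/(N(N+1)) * sum(R_i^2/n_i) - 3(N+1)
     = 12/(16*17) * (30.5^2/5 + 57.5^2/5 + 18.5^2/3 + 29.5^2/3) - 3*17
     = 0.044118 * 1251.47 - 51
     = 4.211765.
Step 4: Ties present; correction factor C = 1 - 24/(16^3 - 16) = 0.994118. Corrected H = 4.211765 / 0.994118 = 4.236686.
Step 5: Under H0, H ~ chi^2(3); p-value = 0.237014.
Step 6: alpha = 0.1. fail to reject H0.

H = 4.2367, df = 3, p = 0.237014, fail to reject H0.


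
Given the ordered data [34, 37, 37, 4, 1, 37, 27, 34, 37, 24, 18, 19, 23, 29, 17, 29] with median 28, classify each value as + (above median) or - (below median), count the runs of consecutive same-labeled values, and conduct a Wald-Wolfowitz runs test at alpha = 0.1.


Step 1: Compute median = 28; label A = above, B = below.
Labels in order: AAABBABAABBBBABA  (n_A = 8, n_B = 8)
Step 2: Count runs R = 9.
Step 3: Under H0 (random ordering), E[R] = 2*n_A*n_B/(n_A+n_B) + 1 = 2*8*8/16 + 1 = 9.0000.
        Var[R] = 2*n_A*n_B*(2*n_A*n_B - n_A - n_B) / ((n_A+n_B)^2 * (n_A+n_B-1)) = 14336/3840 = 3.7333.
        SD[R] = 1.9322.
Step 4: R = E[R], so z = 0 with no continuity correction.
Step 5: Two-sided p-value via normal approximation = 2*(1 - Phi(|z|)) = 1.000000.
Step 6: alpha = 0.1. fail to reject H0.

R = 9, z = 0.0000, p = 1.000000, fail to reject H0.


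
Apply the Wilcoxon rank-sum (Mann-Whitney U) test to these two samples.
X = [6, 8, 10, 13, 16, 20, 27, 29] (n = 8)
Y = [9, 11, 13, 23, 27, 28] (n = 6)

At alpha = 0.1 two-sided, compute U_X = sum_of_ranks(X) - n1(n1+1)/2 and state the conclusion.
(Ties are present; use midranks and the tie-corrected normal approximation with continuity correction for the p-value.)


Step 1: Combine and sort all 14 observations; assign midranks.
sorted (value, group): (6,X), (8,X), (9,Y), (10,X), (11,Y), (13,X), (13,Y), (16,X), (20,X), (23,Y), (27,X), (27,Y), (28,Y), (29,X)
ranks: 6->1, 8->2, 9->3, 10->4, 11->5, 13->6.5, 13->6.5, 16->8, 20->9, 23->10, 27->11.5, 27->11.5, 28->13, 29->14
Step 2: Rank sum for X: R1 = 1 + 2 + 4 + 6.5 + 8 + 9 + 11.5 + 14 = 56.
Step 3: U_X = R1 - n1(n1+1)/2 = 56 - 8*9/2 = 56 - 36 = 20.
       U_Y = n1*n2 - U_X = 48 - 20 = 28.
Step 4: Ties are present, so use the tie-corrected normal approximation (with continuity correction) for the p-value.
Step 5: p-value = 0.650661; compare to alpha = 0.1. fail to reject H0.

U_X = 20, p = 0.650661, fail to reject H0 at alpha = 0.1.


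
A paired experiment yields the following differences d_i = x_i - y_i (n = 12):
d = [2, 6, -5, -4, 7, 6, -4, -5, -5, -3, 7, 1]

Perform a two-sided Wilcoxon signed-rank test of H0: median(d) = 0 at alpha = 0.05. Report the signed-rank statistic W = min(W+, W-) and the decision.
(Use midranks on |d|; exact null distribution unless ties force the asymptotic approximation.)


Step 1: Drop any zero differences (none here) and take |d_i|.
|d| = [2, 6, 5, 4, 7, 6, 4, 5, 5, 3, 7, 1]
Step 2: Midrank |d_i| (ties get averaged ranks).
ranks: |2|->2, |6|->9.5, |5|->7, |4|->4.5, |7|->11.5, |6|->9.5, |4|->4.5, |5|->7, |5|->7, |3|->3, |7|->11.5, |1|->1
Step 3: Attach original signs; sum ranks with positive sign and with negative sign.
W+ = 2 + 9.5 + 11.5 + 9.5 + 11.5 + 1 = 45
W- = 7 + 4.5 + 4.5 + 7 + 7 + 3 = 33
(Check: W+ + W- = 78 should equal n(n+1)/2 = 78.)
Step 4: Test statistic W = min(W+, W-) = 33.
Step 5: Ties in |d|, so use the tie-corrected normal approximation.
        E[W] = n(n+1)/4 = 12*13/4 = 39.
        Tie groups: |d|=4 (t=2), |d|=5 (t=3), |d|=6 (t=2), |d|=7 (t=2); sum(t^3 - t) = 42.
        Var[W] = n(n+1)(2n+1)/24 - sum(t^3-t)/48 = 3900/24 - 42/48 = 161.625.
        z = (W - E[W]) / sqrt(Var[W]) = (33 - 39) / 12.7132 = -0.4720.
        Two-sided p = 2*Phi(z) = 0.636962.
Step 6: alpha = 0.05. fail to reject H0.

W+ = 45, W- = 33, W = min = 33, p = 0.636962, fail to reject H0.


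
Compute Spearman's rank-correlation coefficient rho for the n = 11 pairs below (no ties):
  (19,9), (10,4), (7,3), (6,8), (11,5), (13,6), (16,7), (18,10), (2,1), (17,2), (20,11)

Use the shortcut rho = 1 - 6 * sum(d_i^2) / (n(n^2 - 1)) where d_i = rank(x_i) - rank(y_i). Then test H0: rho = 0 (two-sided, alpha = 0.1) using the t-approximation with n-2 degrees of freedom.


Step 1: Rank x and y separately (midranks; no ties here).
rank(x): 19->10, 10->4, 7->3, 6->2, 11->5, 13->6, 16->7, 18->9, 2->1, 17->8, 20->11
rank(y): 9->9, 4->4, 3->3, 8->8, 5->5, 6->6, 7->7, 10->10, 1->1, 2->2, 11->11
Step 2: d_i = R_x(i) - R_y(i); compute d_i^2.
  (10-9)^2=1, (4-4)^2=0, (3-3)^2=0, (2-8)^2=36, (5-5)^2=0, (6-6)^2=0, (7-7)^2=0, (9-10)^2=1, (1-1)^2=0, (8-2)^2=36, (11-11)^2=0
sum(d^2) = 74.
Step 3: rho = 1 - 6*74 / (11*(11^2 - 1)) = 1 - 444/1320 = 0.663636.
Step 4: Under H0, t = rho * sqrt((n-2)/(1-rho^2)) = 2.6614 ~ t(9).
Step 5: Two-sided p-value from the t-distribution with 9 df = 0.025984.
Step 6: alpha = 0.1. reject H0.

rho = 0.6636, p = 0.025984, reject H0 at alpha = 0.1.


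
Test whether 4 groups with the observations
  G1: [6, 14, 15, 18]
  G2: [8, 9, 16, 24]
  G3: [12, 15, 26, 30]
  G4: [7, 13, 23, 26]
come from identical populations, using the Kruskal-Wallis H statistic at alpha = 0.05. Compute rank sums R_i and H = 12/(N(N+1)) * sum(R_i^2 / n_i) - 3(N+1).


Step 1: Combine all N = 16 observations and assign midranks.
sorted (value, group, rank): (6,G1,1), (7,G4,2), (8,G2,3), (9,G2,4), (12,G3,5), (13,G4,6), (14,G1,7), (15,G1,8.5), (15,G3,8.5), (16,G2,10), (18,G1,11), (23,G4,12), (24,G2,13), (26,G3,14.5), (26,G4,14.5), (30,G3,16)
Step 2: Sum ranks within each group.
R_1 = 27.5 (n_1 = 4)
R_2 = 30 (n_2 = 4)
R_3 = 44 (n_3 = 4)
R_4 = 34.5 (n_4 = 4)
Step 3: H = 12/(N(N+1)) * sum(R_i^2/n_i) - 3(N+1)
     = 12/(16*17) * (27.5^2/4 + 30^2/4 + 44^2/4 + 34.5^2/4) - 3*17
     = 0.044118 * 1195.62 - 51
     = 1.748162.
Step 4: Ties present; correction factor C = 1 - 12/(16^3 - 16) = 0.997059. Corrected H = 1.748162 / 0.997059 = 1.753319.
Step 5: Under H0, H ~ chi^2(3); p-value = 0.625146.
Step 6: alpha = 0.05. fail to reject H0.

H = 1.7533, df = 3, p = 0.625146, fail to reject H0.


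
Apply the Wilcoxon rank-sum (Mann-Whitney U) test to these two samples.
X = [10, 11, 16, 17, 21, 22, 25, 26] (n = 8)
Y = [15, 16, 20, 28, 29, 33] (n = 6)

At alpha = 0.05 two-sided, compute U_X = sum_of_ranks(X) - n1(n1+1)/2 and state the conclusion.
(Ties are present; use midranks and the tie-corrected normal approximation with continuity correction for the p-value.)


Step 1: Combine and sort all 14 observations; assign midranks.
sorted (value, group): (10,X), (11,X), (15,Y), (16,X), (16,Y), (17,X), (20,Y), (21,X), (22,X), (25,X), (26,X), (28,Y), (29,Y), (33,Y)
ranks: 10->1, 11->2, 15->3, 16->4.5, 16->4.5, 17->6, 20->7, 21->8, 22->9, 25->10, 26->11, 28->12, 29->13, 33->14
Step 2: Rank sum for X: R1 = 1 + 2 + 4.5 + 6 + 8 + 9 + 10 + 11 = 51.5.
Step 3: U_X = R1 - n1(n1+1)/2 = 51.5 - 8*9/2 = 51.5 - 36 = 15.5.
       U_Y = n1*n2 - U_X = 48 - 15.5 = 32.5.
Step 4: Ties are present, so use the tie-corrected normal approximation (with continuity correction) for the p-value.
Step 5: p-value = 0.301168; compare to alpha = 0.05. fail to reject H0.

U_X = 15.5, p = 0.301168, fail to reject H0 at alpha = 0.05.


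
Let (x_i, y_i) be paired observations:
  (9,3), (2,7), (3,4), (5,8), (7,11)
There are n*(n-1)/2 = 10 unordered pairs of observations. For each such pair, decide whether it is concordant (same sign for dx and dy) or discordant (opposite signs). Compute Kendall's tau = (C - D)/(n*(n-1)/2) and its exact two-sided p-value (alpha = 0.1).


Step 1: Enumerate the 10 unordered pairs (i,j) with i<j and classify each by sign(x_j-x_i) * sign(y_j-y_i).
  (1,2):dx=-7,dy=+4->D; (1,3):dx=-6,dy=+1->D; (1,4):dx=-4,dy=+5->D; (1,5):dx=-2,dy=+8->D
  (2,3):dx=+1,dy=-3->D; (2,4):dx=+3,dy=+1->C; (2,5):dx=+5,dy=+4->C; (3,4):dx=+2,dy=+4->C
  (3,5):dx=+4,dy=+7->C; (4,5):dx=+2,dy=+3->C
Step 2: C = 5, D = 5, total pairs = 10.
Step 3: tau = (C - D)/(n(n-1)/2) = (5 - 5)/10 = 0.000000.
Step 4: Exact two-sided p-value (enumerate n! = 120 permutations of y under H0): p = 1.000000.
Step 5: alpha = 0.1. fail to reject H0.

tau_b = 0.0000 (C=5, D=5), p = 1.000000, fail to reject H0.
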